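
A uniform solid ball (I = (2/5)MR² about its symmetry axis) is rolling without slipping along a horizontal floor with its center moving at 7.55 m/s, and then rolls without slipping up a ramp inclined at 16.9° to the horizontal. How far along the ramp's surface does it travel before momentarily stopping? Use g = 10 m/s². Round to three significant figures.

d ≈ 13.7 m

With I = (2/5)MR², the ratio k = I/(MR²) is 0.4.
Pure rolling means v = ωR; then KE = ½Mv² + ½I(v/R)² = ½(1+k)Mv² = (7/10)Mv².
Setting this equal to Mgh gives the vertical rise h = (1+k)v₀²/(2g) = 1.4×7.55²/(2×10) = 3.99 m.
Along the incline, d = h/sinθ = 3.99/sin16.9° ≈ 13.7 m.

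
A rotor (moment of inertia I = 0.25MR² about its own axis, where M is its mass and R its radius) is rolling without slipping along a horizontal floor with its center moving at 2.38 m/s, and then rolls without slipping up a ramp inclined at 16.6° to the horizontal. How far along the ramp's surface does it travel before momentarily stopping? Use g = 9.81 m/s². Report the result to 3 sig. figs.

The moment of inertia is 0.25MR², giving k ≡ I/(MR²) = 0.25.
Since it rolls without slipping, ω = v/R and KE = ½Mv² + ½Iω² = ½(1+k)Mv² = (5/8)Mv².
Setting this equal to Mgh gives the vertical rise h = (1+k)v₀²/(2g) = 1.25×2.38²/(2×9.81) = 0.3609 m.
The distance along the slope is d = h/sinθ = 0.3609/sin16.6° ≈ 1.26 m.

d ≈ 1.26 m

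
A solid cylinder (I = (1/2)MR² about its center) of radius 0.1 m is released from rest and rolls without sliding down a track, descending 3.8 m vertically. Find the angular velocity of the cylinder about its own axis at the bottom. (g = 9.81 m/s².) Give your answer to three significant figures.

Here I = (1/2)MR², so the shape factor k = I/(MR²) = 0.5.
Since it rolls without slipping, ω = v/R and KE = ½Mv² + ½Iω² = ½(1+k)Mv² = (3/4)Mv².
Energy conservation Mgh = ½(1+k)Mv² gives v = √(2gh/(1+k)) = √(2 × 9.81 × 3.8 / 1.5) = 7.05 m/s.
Then ω = v/R = 7.05 / 0.1 ≈ 70.5 rad/s.

ω ≈ 70.5 rad/s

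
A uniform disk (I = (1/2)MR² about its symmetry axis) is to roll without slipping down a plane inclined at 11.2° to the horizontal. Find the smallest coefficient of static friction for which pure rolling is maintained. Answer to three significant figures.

μ_min ≈ 0.0660

The moment of inertia is (1/2)MR², giving k ≡ I/(MR²) = 0.5.
Translational: Mg sinθ − f = Ma. Rotational about the CM: fR = Iα = kMRa, so f = kMa.
These give a = g sinθ/(1+k) and the required friction f = kMg sinθ/(1+k).
The normal force is N = Mg cosθ, so μ_min = f/N = k tanθ/(1+k).
μ_min = 0.5 × tan11.2° / 1.5 ≈ 0.0660.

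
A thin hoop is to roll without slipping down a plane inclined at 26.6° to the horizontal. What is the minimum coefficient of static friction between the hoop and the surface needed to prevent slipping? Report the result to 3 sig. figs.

The moment of inertia is MR², giving k ≡ I/(MR²) = 1.
Newton's second law down the slope: Mg sinθ − f = Ma. The torque equation fR = Iα (with α = a/R) gives f = kMa.
These give a = g sinθ/(1+k) and the required friction f = kMg sinθ/(1+k).
With N = Mg cosθ, the no-slip condition f ≤ μN gives μ_min = f/N = k tanθ/(1+k).
μ_min = 1 × tan26.6° / 2 ≈ 0.250.

μ_min ≈ 0.250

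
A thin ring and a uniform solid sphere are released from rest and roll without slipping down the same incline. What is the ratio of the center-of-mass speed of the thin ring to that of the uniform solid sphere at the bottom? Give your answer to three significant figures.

v_ratio ≈ 0.837

Each satisfies Mgh = ½(1+k)Mv² with k = I/(MR²), so v ∝ 1/√(1+k).
For the thin ring k = 1; for the uniform solid sphere k = 0.4.
v₁/v₂ = √((1+k₂)/(1+k₁)) = √(1.4/2) ≈ 0.837.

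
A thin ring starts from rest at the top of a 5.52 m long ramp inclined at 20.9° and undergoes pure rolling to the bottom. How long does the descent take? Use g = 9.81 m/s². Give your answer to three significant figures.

t ≈ 2.51 s

Here I = MR², so the shape factor k = I/(MR²) = 1.
Newton's second law down the slope: Mg sinθ − f = Ma. The torque equation fR = Iα (with α = a/R) gives f = kMa.
Hence a = g sinθ/(1+k) = 9.81×sin20.9°/2 = 1.75 m/s².
Starting from rest, L = ½at², so t = √(2L/a) = √(2×5.52/1.75) ≈ 2.51 s.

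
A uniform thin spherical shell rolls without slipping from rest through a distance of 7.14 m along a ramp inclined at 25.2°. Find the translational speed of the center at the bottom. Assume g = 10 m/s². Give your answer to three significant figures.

v ≈ 6.04 m/s

The moment of inertia is (2/3)MR², giving k ≡ I/(MR²) = 2/3.
Rolling without slipping gives ω = v/R, so the total kinetic energy is ½Mv² + ½Iω² = ½(1+k)Mv² = (5/6)Mv².
The vertical drop is h = L sinθ = 7.14 × sin25.2° = 3.04 m.
Setting Mgh = (5/6)Mv² gives v = √(2gh/(1+k)) = √(2·10·3.04/1.667) ≈ 6.04 m/s.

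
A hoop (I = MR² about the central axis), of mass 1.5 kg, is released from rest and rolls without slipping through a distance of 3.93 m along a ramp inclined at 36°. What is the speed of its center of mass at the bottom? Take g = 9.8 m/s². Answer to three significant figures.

Here I = MR², so the shape factor k = I/(MR²) = 1.
The rolling condition ω = v/R makes the rotational term ½I(v/R)² = ½kMv², so KE_total = ½(1+k)Mv² = Mv².
The vertical drop is h = L sinθ = 3.93 × sin36° = 2.31 m.
Setting Mgh = Mv² gives v = √(2gh/(1+k)) = √(2·9.8·2.31/2) ≈ 4.76 m/s.

v ≈ 4.76 m/s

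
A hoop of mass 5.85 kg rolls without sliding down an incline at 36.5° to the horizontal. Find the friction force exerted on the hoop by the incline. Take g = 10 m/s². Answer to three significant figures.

With I = MR², the ratio k = I/(MR²) is 1.
Along the incline Mg sinθ − f = Ma, and torque about the center fR = Iα = kMR²(a/R) gives f = kMa.
Combining, a = g sinθ/(1+k) and f = kMa = kMg sinθ/(1+k).
f = 1 × 5.85 × 10 × sin36.5° / 2 ≈ 17.4 N.

f ≈ 17.4 N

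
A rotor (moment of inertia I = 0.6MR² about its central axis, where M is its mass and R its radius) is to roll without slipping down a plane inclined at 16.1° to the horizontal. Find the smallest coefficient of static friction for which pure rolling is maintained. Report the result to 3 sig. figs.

For this body I = 0.6MR², i.e. k = I/(MR²) = 0.6.
Newton's second law down the slope: Mg sinθ − f = Ma. The torque equation fR = Iα (with α = a/R) gives f = kMa.
These give a = g sinθ/(1+k) and the required friction f = kMg sinθ/(1+k).
With N = Mg cosθ, the no-slip condition f ≤ μN gives μ_min = f/N = k tanθ/(1+k).
μ_min = 0.6 × tan16.1° / 1.6 ≈ 0.108.

μ_min ≈ 0.108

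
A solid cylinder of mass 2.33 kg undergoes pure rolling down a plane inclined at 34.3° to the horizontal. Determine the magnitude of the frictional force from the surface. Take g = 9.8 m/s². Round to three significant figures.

f ≈ 4.29 N

For this body I = (1/2)MR², i.e. k = I/(MR²) = 0.5.
Translational: Mg sinθ − f = Ma. Rotational about the CM: fR = Iα = kMRa, so f = kMa.
Combining, a = g sinθ/(1+k) and f = kMa = kMg sinθ/(1+k).
f = 0.5 × 2.33 × 9.8 × sin34.3° / 1.5 ≈ 4.29 N.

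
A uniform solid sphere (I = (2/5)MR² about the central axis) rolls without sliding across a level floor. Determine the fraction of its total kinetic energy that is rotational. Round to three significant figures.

With I = (2/5)MR², the ratio k = I/(MR²) is 0.4.
With ω = v/R, KE_trans = ½Mv² and KE_rot = ½Iω² = ½kMv², so KE_total = ½(1+k)Mv².
The rotational fraction is therefore k/(1+k) = 0.4/1.4 ≈ 0.286.

fraction ≈ 0.286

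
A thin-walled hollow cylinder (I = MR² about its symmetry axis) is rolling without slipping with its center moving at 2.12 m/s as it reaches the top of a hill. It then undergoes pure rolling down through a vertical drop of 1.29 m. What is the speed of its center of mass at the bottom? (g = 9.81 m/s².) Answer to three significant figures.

v ≈ 4.14 m/s

For this body I = MR², i.e. k = I/(MR²) = 1.
Pure rolling means v = ωR; then KE = ½Mv² + ½I(v/R)² = ½(1+k)Mv² = Mv².
Energy conservation: Mv₀² + Mgh = Mv², so v² = v₀² + 2gh/(1+k).
v = √(2.12² + 2×9.81×1.29/2) = √17.15 ≈ 4.14 m/s.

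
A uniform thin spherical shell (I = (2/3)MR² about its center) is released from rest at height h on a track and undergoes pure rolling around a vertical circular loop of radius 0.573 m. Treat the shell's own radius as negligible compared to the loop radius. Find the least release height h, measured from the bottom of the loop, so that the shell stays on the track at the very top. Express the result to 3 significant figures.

Here I = (2/3)MR², so the shape factor k = I/(MR²) = 2/3.
At the top, contact is just lost when gravity alone supplies the centripetal force: Mg = Mv_top²/r, i.e. v_top² = gr.
With ω = v/R, the kinetic energy at speed v is ½(1+k)Mv² = (5/6)Mv².
Energy conservation from release (height h) to the top (height 2r): Mgh = Mg(2r) + (5/6)M·gr.
Thus h_min = 2r + (1+k)r/2 = r(2 + 1.667/2) = 0.573 × 2.833 ≈ 1.62 m.

h_min ≈ 1.62 m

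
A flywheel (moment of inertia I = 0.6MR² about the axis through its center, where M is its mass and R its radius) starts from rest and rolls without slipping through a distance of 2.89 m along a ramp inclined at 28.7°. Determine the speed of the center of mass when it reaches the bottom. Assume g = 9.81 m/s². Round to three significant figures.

With I = 0.6MR², the ratio k = I/(MR²) is 0.6.
Pure rolling means v = ωR; then KE = ½Mv² + ½I(v/R)² = ½(1+k)Mv² = (4/5)Mv².
The vertical drop is h = L sinθ = 2.89 × sin28.7° = 1.388 m.
Energy conservation: Mgh = (4/5)Mv², so v = √(2gh/(1+k)) = √(2 × 9.81 × 1.388 / 1.6) ≈ 4.13 m/s.

v ≈ 4.13 m/s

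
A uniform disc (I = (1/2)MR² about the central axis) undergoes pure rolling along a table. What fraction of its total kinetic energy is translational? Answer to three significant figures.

fraction ≈ 0.667

Here I = (1/2)MR², so the shape factor k = I/(MR²) = 0.5.
With ω = v/R, KE_trans = ½Mv² and KE_rot = ½Iω² = ½kMv², so KE_total = ½(1+k)Mv².
The translational fraction is therefore 1/(1+k) = 1/1.5 ≈ 0.667.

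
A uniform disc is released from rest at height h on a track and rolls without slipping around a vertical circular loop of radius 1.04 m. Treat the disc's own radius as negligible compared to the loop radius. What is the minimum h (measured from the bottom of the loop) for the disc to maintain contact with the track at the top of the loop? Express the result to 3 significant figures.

h_min ≈ 2.86 m

With I = (1/2)MR², the ratio k = I/(MR²) is 0.5.
At the top, contact is just lost when gravity alone supplies the centripetal force: Mg = Mv_top²/r, i.e. v_top² = gr.
With ω = v/R, the kinetic energy at speed v is ½(1+k)Mv² = (3/4)Mv².
Energy conservation from release (height h) to the top (height 2r): Mgh = Mg(2r) + (3/4)M·gr.
Thus h_min = 2r + (1+k)r/2 = r(2 + 1.5/2) = 1.04 × 2.75 ≈ 2.86 m.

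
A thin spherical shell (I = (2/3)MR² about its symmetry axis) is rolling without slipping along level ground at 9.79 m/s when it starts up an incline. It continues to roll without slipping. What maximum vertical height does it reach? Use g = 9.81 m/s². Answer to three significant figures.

Here I = (2/3)MR², so the shape factor k = I/(MR²) = 2/3.
Rolling without slipping gives ω = v/R, so the total kinetic energy is ½Mv² + ½Iω² = ½(1+k)Mv² = (5/6)Mv².
At the top the kinetic energy is zero, so (5/6)Mv₀² = Mgh.
Thus h = (1+k)v₀²/(2g) = 1.667 × 9.79² / (2 × 9.81) ≈ 8.14 m.

h ≈ 8.14 m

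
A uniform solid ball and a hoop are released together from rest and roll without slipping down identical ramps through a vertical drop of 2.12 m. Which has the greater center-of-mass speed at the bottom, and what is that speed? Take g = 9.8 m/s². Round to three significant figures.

For rolling without slipping, Mgh = ½(1+k)Mv² where k = I/(MR²), so v = √(2gh/(1+k)).
Uniform solid ball: k = 0.4, giving v = √(2×9.8×2.12/1.4) = 5.448 m/s.
Hoop: k = 1, giving v = √(2×9.8×2.12/2) = 4.558 m/s.
The smaller k wins: the uniform solid ball, at ≈ 5.45 m/s.

the uniform solid ball, at v ≈ 5.45 m/s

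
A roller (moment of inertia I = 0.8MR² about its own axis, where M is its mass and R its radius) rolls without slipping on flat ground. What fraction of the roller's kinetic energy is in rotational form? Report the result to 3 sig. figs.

Here I = 0.8MR², so the shape factor k = I/(MR²) = 0.8.
Since ω = v/R, the translational part is ½Mv² and the rotational part is ½I(v/R)² = ½kMv²; the total is ½(1+k)Mv².
The rotational fraction is therefore k/(1+k) = 0.8/1.8 ≈ 0.444.

fraction ≈ 0.444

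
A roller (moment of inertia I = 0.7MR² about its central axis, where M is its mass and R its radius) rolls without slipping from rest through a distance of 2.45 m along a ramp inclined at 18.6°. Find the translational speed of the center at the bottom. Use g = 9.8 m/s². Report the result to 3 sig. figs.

v ≈ 3.00 m/s

For this body I = 0.7MR², i.e. k = I/(MR²) = 0.7.
Rolling without slipping gives ω = v/R, so the total kinetic energy is ½Mv² + ½Iω² = ½(1+k)Mv² = (17/20)Mv².
The vertical drop is h = L sinθ = 2.45 × sin18.6° = 0.7815 m.
Setting Mgh = (17/20)Mv² gives v = √(2gh/(1+k)) = √(2·9.8·0.7815/1.7) ≈ 3.00 m/s.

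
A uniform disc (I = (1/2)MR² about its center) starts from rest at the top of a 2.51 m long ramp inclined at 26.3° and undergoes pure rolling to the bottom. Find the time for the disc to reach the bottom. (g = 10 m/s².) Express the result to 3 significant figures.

For this body I = (1/2)MR², i.e. k = I/(MR²) = 0.5.
Translational: Mg sinθ − f = Ma. Rotational about the CM: fR = Iα = kMRa, so f = kMa.
Hence a = g sinθ/(1+k) = 10×sin26.3°/1.5 = 2.954 m/s².
Starting from rest, L = ½at², so t = √(2L/a) = √(2×2.51/2.954) ≈ 1.30 s.

t ≈ 1.30 s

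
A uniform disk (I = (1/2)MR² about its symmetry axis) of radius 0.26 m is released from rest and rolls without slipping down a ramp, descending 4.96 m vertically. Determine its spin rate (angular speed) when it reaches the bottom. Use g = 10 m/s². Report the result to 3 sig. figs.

With I = (1/2)MR², the ratio k = I/(MR²) is 0.5.
Since it rolls without slipping, ω = v/R and KE = ½Mv² + ½Iω² = ½(1+k)Mv² = (3/4)Mv².
Energy conservation Mgh = ½(1+k)Mv² gives v = √(2gh/(1+k)) = √(2 × 10 × 4.96 / 1.5) = 8.132 m/s.
Then ω = v/R = 8.132 / 0.26 ≈ 31.3 rad/s.

ω ≈ 31.3 rad/s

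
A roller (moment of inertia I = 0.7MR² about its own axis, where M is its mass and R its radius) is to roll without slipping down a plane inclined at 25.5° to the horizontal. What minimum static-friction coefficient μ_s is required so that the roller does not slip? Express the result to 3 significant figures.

With I = 0.7MR², the ratio k = I/(MR²) is 0.7.
Translational: Mg sinθ − f = Ma. Rotational about the CM: fR = Iα = kMRa, so f = kMa.
These give a = g sinθ/(1+k) and the required friction f = kMg sinθ/(1+k).
With N = Mg cosθ, the no-slip condition f ≤ μN gives μ_min = f/N = k tanθ/(1+k).
μ_min = 0.7 × tan25.5° / 1.7 ≈ 0.196.

μ_min ≈ 0.196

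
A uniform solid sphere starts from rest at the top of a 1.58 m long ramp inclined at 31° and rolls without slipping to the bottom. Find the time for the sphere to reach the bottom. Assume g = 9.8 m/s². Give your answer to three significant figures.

The moment of inertia is (2/5)MR², giving k ≡ I/(MR²) = 0.4.
Translational: Mg sinθ − f = Ma. Rotational about the CM: fR = Iα = kMRa, so f = kMa.
Hence a = g sinθ/(1+k) = 9.8×sin31°/1.4 = 3.605 m/s².
Starting from rest, L = ½at², so t = √(2L/a) = √(2×1.58/3.605) ≈ 0.936 s.

t ≈ 0.936 s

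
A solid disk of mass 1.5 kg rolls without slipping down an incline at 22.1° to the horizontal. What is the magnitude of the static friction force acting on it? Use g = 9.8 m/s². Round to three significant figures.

With I = (1/2)MR², the ratio k = I/(MR²) is 0.5.
Translational: Mg sinθ − f = Ma. Rotational about the CM: fR = Iα = kMRa, so f = kMa.
Combining, a = g sinθ/(1+k) and f = kMa = kMg sinθ/(1+k).
f = 0.5 × 1.5 × 9.8 × sin22.1° / 1.5 ≈ 1.84 N.

f ≈ 1.84 N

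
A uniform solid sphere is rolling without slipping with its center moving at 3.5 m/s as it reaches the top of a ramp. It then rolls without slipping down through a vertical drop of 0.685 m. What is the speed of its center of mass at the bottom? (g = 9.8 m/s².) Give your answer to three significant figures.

Here I = (2/5)MR², so the shape factor k = I/(MR²) = 0.4.
Since it rolls without slipping, ω = v/R and KE = ½Mv² + ½Iω² = ½(1+k)Mv² = (7/10)Mv².
Energy conservation: (7/10)Mv₀² + Mgh = (7/10)Mv², so v² = v₀² + 2gh/(1+k).
v = √(3.5² + 2×9.8×0.685/1.4) = √21.84 ≈ 4.67 m/s.

v ≈ 4.67 m/s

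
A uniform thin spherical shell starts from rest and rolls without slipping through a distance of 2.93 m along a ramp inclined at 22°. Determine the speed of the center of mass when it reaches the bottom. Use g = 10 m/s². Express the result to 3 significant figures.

v ≈ 3.63 m/s

The moment of inertia is (2/3)MR², giving k ≡ I/(MR²) = 2/3.
Rolling without slipping gives ω = v/R, so the total kinetic energy is ½Mv² + ½Iω² = ½(1+k)Mv² = (5/6)Mv².
The vertical drop is h = L sinθ = 2.93 × sin22° = 1.098 m.
Energy conservation: Mgh = (5/6)Mv², so v = √(2gh/(1+k)) = √(2 × 10 × 1.098 / 1.667) ≈ 3.63 m/s.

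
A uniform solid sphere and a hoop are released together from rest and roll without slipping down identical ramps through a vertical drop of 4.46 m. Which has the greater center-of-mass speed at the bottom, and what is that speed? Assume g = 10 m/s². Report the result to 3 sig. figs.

the uniform solid sphere, at v ≈ 7.98 m/s

For rolling without slipping, Mgh = ½(1+k)Mv² where k = I/(MR²), so v = √(2gh/(1+k)).
Uniform solid sphere: k = 0.4, giving v = √(2×10×4.46/1.4) = 7.982 m/s.
Hoop: k = 1, giving v = √(2×10×4.46/2) = 6.678 m/s.
The smaller k wins: the uniform solid sphere, at ≈ 7.98 m/s.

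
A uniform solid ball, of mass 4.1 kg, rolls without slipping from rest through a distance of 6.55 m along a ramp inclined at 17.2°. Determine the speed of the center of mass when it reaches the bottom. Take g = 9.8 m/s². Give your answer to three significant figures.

The moment of inertia is (2/5)MR², giving k ≡ I/(MR²) = 0.4.
The rolling condition ω = v/R makes the rotational term ½I(v/R)² = ½kMv², so KE_total = ½(1+k)Mv² = (7/10)Mv².
The vertical drop is h = L sinθ = 6.55 × sin17.2° = 1.937 m.
Setting Mgh = (7/10)Mv² gives v = √(2gh/(1+k)) = √(2·9.8·1.937/1.4) ≈ 5.21 m/s.

v ≈ 5.21 m/s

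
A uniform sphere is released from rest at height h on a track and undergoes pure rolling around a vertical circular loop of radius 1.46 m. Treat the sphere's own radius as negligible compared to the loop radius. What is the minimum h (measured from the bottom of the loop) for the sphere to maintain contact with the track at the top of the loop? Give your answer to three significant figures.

For this body I = (2/5)MR², i.e. k = I/(MR²) = 0.4.
At the top, contact is just lost when gravity alone supplies the centripetal force: Mg = Mv_top²/r, i.e. v_top² = gr.
With ω = v/R, the kinetic energy at speed v is ½(1+k)Mv² = (7/10)Mv².
Energy conservation from release (height h) to the top (height 2r): Mgh = Mg(2r) + (7/10)M·gr.
Thus h_min = 2r + (1+k)r/2 = r(2 + 1.4/2) = 1.46 × 2.7 ≈ 3.94 m.

h_min ≈ 3.94 m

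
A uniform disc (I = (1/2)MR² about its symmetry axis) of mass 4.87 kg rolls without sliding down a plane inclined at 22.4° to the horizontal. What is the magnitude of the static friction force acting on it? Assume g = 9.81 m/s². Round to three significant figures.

For this body I = (1/2)MR², i.e. k = I/(MR²) = 0.5.
Translational: Mg sinθ − f = Ma. Rotational about the CM: fR = Iα = kMRa, so f = kMa.
Combining, a = g sinθ/(1+k) and f = kMa = kMg sinθ/(1+k).
f = 0.5 × 4.87 × 9.81 × sin22.4° / 1.5 ≈ 6.07 N.

f ≈ 6.07 N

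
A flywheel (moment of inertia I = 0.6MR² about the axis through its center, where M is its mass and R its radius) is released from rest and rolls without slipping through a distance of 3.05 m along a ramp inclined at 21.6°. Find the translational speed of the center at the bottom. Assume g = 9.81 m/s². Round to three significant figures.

v ≈ 3.71 m/s

The moment of inertia is 0.6MR², giving k ≡ I/(MR²) = 0.6.
Pure rolling means v = ωR; then KE = ½Mv² + ½I(v/R)² = ½(1+k)Mv² = (4/5)Mv².
The vertical drop is h = L sinθ = 3.05 × sin21.6° = 1.123 m.
Setting Mgh = (4/5)Mv² gives v = √(2gh/(1+k)) = √(2·9.81·1.123/1.6) ≈ 3.71 m/s.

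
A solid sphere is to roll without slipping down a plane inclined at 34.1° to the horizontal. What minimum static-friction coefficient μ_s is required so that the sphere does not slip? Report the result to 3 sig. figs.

μ_min ≈ 0.193

With I = (2/5)MR², the ratio k = I/(MR²) is 0.4.
Newton's second law down the slope: Mg sinθ − f = Ma. The torque equation fR = Iα (with α = a/R) gives f = kMa.
These give a = g sinθ/(1+k) and the required friction f = kMg sinθ/(1+k).
With N = Mg cosθ, the no-slip condition f ≤ μN gives μ_min = f/N = k tanθ/(1+k).
μ_min = 0.4 × tan34.1° / 1.4 ≈ 0.193.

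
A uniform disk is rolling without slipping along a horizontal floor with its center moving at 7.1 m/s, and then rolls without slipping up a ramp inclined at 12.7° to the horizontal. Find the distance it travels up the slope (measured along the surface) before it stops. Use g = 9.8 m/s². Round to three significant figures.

d ≈ 17.5 m

With I = (1/2)MR², the ratio k = I/(MR²) is 0.5.
The rolling condition ω = v/R makes the rotational term ½I(v/R)² = ½kMv², so KE_total = ½(1+k)Mv² = (3/4)Mv².
Setting this equal to Mgh gives the vertical rise h = (1+k)v₀²/(2g) = 1.5×7.1²/(2×9.8) = 3.858 m.
Along the incline, d = h/sinθ = 3.858/sin12.7° ≈ 17.5 m.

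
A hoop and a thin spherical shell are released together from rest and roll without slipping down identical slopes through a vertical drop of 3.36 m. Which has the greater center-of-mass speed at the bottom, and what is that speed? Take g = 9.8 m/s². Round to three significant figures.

the thin spherical shell, at v ≈ 6.29 m/s

For rolling without slipping, Mgh = ½(1+k)Mv² where k = I/(MR²), so v = √(2gh/(1+k)).
Hoop: k = 1, giving v = √(2×9.8×3.36/2) = 5.738 m/s.
Thin spherical shell: k = 2/3, giving v = √(2×9.8×3.36/1.667) = 6.286 m/s.
The smaller k wins: the thin spherical shell, at ≈ 6.29 m/s.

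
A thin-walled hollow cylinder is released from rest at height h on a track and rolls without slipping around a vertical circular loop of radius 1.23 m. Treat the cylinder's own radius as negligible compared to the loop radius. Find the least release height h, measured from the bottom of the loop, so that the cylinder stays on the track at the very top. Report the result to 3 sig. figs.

h_min ≈ 3.69 m

Here I = MR², so the shape factor k = I/(MR²) = 1.
At the top of the loop, the minimum-contact condition is Mg = Mv_top²/r, so v_top² = gr.
With ω = v/R, the kinetic energy at speed v is ½(1+k)Mv² = Mv².
Energy conservation from release (height h) to the top (height 2r): Mgh = Mg(2r) + M·gr.
Thus h_min = 2r + (1+k)r/2 = r(2 + 2/2) = 1.23 × 3 ≈ 3.69 m.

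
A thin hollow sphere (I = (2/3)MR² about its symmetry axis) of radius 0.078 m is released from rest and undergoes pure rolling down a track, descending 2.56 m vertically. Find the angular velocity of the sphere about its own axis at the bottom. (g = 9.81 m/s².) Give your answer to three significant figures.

ω ≈ 70.4 rad/s

The moment of inertia is (2/3)MR², giving k ≡ I/(MR²) = 2/3.
Rolling without slipping gives ω = v/R, so the total kinetic energy is ½Mv² + ½Iω² = ½(1+k)Mv² = (5/6)Mv².
Energy conservation Mgh = ½(1+k)Mv² gives v = √(2gh/(1+k)) = √(2 × 9.81 × 2.56 / 1.667) = 5.49 m/s.
Then ω = v/R = 5.49 / 0.078 ≈ 70.4 rad/s.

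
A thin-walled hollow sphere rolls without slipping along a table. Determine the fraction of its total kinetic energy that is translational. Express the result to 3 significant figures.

With I = (2/3)MR², the ratio k = I/(MR²) is 2/3.
Since ω = v/R, the translational part is ½Mv² and the rotational part is ½I(v/R)² = ½kMv²; the total is ½(1+k)Mv².
The translational fraction is therefore 1/(1+k) = 1/1.667 ≈ 0.600.

fraction ≈ 0.600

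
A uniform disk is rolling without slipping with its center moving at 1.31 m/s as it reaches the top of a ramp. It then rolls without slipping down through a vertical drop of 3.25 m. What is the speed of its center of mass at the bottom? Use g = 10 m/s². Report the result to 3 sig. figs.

Here I = (1/2)MR², so the shape factor k = I/(MR²) = 0.5.
Pure rolling means v = ωR; then KE = ½Mv² + ½I(v/R)² = ½(1+k)Mv² = (3/4)Mv².
Conserving energy between top and bottom: (3/4)Mv² = (3/4)Mv₀² + Mgh, hence v² = v₀² + 2gh/(1+k).
v = √(1.31² + 2×10×3.25/1.5) = √45.05 ≈ 6.71 m/s.

v ≈ 6.71 m/s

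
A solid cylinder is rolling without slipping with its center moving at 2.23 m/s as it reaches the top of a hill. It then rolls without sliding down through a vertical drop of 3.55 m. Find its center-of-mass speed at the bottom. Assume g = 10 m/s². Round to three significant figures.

For this body I = (1/2)MR², i.e. k = I/(MR²) = 0.5.
Rolling without slipping gives ω = v/R, so the total kinetic energy is ½Mv² + ½Iω² = ½(1+k)Mv² = (3/4)Mv².
Energy conservation: (3/4)Mv₀² + Mgh = (3/4)Mv², so v² = v₀² + 2gh/(1+k).
v = √(2.23² + 2×10×3.55/1.5) = √52.31 ≈ 7.23 m/s.

v ≈ 7.23 m/s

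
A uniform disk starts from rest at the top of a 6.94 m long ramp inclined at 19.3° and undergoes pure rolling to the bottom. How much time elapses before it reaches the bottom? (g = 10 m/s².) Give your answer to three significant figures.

With I = (1/2)MR², the ratio k = I/(MR²) is 0.5.
Translational: Mg sinθ − f = Ma. Rotational about the CM: fR = Iα = kMRa, so f = kMa.
Hence a = g sinθ/(1+k) = 10×sin19.3°/1.5 = 2.203 m/s².
Starting from rest, L = ½at², so t = √(2L/a) = √(2×6.94/2.203) ≈ 2.51 s.

t ≈ 2.51 s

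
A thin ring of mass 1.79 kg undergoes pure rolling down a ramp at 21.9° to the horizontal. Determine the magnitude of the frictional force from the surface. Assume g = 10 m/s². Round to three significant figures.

f ≈ 3.34 N

With I = MR², the ratio k = I/(MR²) is 1.
Along the incline Mg sinθ − f = Ma, and torque about the center fR = Iα = kMR²(a/R) gives f = kMa.
Combining, a = g sinθ/(1+k) and f = kMa = kMg sinθ/(1+k).
f = 1 × 1.79 × 10 × sin21.9° / 2 ≈ 3.34 N.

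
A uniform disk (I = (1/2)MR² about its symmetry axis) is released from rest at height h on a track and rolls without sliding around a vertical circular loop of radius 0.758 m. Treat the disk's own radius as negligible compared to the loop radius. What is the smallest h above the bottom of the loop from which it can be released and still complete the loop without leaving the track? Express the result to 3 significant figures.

The moment of inertia is (1/2)MR², giving k ≡ I/(MR²) = 0.5.
At the top, contact is just lost when gravity alone supplies the centripetal force: Mg = Mv_top²/r, i.e. v_top² = gr.
With ω = v/R, the kinetic energy at speed v is ½(1+k)Mv² = (3/4)Mv².
Energy conservation from release (height h) to the top (height 2r): Mgh = Mg(2r) + (3/4)M·gr.
Thus h_min = 2r + (1+k)r/2 = r(2 + 1.5/2) = 0.758 × 2.75 ≈ 2.08 m.

h_min ≈ 2.08 m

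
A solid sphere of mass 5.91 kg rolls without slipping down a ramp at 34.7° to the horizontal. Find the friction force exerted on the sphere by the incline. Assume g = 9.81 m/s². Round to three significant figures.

f ≈ 9.43 N

The moment of inertia is (2/5)MR², giving k ≡ I/(MR²) = 0.4.
Newton's second law down the slope: Mg sinθ − f = Ma. The torque equation fR = Iα (with α = a/R) gives f = kMa.
Combining, a = g sinθ/(1+k) and f = kMa = kMg sinθ/(1+k).
f = 0.4 × 5.91 × 9.81 × sin34.7° / 1.4 ≈ 9.43 N.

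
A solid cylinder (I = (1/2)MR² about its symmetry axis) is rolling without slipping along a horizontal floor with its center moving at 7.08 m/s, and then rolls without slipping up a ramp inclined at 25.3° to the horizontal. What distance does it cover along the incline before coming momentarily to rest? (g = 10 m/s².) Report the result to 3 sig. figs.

With I = (1/2)MR², the ratio k = I/(MR²) is 0.5.
The rolling condition ω = v/R makes the rotational term ½I(v/R)² = ½kMv², so KE_total = ½(1+k)Mv² = (3/4)Mv².
Setting this equal to Mgh gives the vertical rise h = (1+k)v₀²/(2g) = 1.5×7.08²/(2×10) = 3.759 m.
The distance along the slope is d = h/sinθ = 3.759/sin25.3° ≈ 8.80 m.

d ≈ 8.80 m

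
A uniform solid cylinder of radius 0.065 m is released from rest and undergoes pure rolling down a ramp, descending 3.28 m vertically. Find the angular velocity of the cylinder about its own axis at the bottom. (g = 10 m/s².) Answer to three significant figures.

Here I = (1/2)MR², so the shape factor k = I/(MR²) = 0.5.
Rolling without slipping gives ω = v/R, so the total kinetic energy is ½Mv² + ½Iω² = ½(1+k)Mv² = (3/4)Mv².
Energy conservation Mgh = ½(1+k)Mv² gives v = √(2gh/(1+k)) = √(2 × 10 × 3.28 / 1.5) = 6.613 m/s.
The angular speed follows from ω = v/R = 6.613/0.065 ≈ 102 rad/s.

ω ≈ 102 rad/s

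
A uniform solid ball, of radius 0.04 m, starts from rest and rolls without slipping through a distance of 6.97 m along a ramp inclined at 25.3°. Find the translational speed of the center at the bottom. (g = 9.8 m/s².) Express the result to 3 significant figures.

For this body I = (2/5)MR², i.e. k = I/(MR²) = 0.4.
Pure rolling means v = ωR; then KE = ½Mv² + ½I(v/R)² = ½(1+k)Mv² = (7/10)Mv².
The vertical drop is h = L sinθ = 6.97 × sin25.3° = 2.979 m.
Setting Mgh = (7/10)Mv² gives v = √(2gh/(1+k)) = √(2·9.8·2.979/1.4) ≈ 6.46 m/s.

v ≈ 6.46 m/s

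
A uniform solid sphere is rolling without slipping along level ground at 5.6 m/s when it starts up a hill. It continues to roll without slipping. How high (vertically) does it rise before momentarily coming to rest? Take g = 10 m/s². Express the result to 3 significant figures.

The moment of inertia is (2/5)MR², giving k ≡ I/(MR²) = 0.4.
Since it rolls without slipping, ω = v/R and KE = ½Mv² + ½Iω² = ½(1+k)Mv² = (7/10)Mv².
At the top the kinetic energy is zero, so (7/10)Mv₀² = Mgh.
Thus h = (1+k)v₀²/(2g) = 1.4 × 5.6² / (2 × 10) ≈ 2.20 m.

h ≈ 2.20 m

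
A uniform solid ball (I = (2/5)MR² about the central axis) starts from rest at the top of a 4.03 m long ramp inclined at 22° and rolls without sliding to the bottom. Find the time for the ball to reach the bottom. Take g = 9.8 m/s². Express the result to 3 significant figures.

t ≈ 1.75 s

With I = (2/5)MR², the ratio k = I/(MR²) is 0.4.
Translational: Mg sinθ − f = Ma. Rotational about the CM: fR = Iα = kMRa, so f = kMa.
Hence a = g sinθ/(1+k) = 9.8×sin22°/1.4 = 2.622 m/s².
With constant a from rest, t = √(2L/a) = √(2·4.03/2.622) ≈ 1.75 s.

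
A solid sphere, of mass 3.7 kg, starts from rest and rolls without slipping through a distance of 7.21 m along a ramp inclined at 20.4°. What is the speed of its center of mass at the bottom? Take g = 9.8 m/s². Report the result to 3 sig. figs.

For this body I = (2/5)MR², i.e. k = I/(MR²) = 0.4.
The rolling condition ω = v/R makes the rotational term ½I(v/R)² = ½kMv², so KE_total = ½(1+k)Mv² = (7/10)Mv².
The vertical drop is h = L sinθ = 7.21 × sin20.4° = 2.513 m.
Setting Mgh = (7/10)Mv² gives v = √(2gh/(1+k)) = √(2·9.8·2.513/1.4) ≈ 5.93 m/s.

v ≈ 5.93 m/s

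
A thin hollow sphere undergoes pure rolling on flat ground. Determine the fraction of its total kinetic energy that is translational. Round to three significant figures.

fraction ≈ 0.600

The moment of inertia is (2/3)MR², giving k ≡ I/(MR²) = 2/3.
Since ω = v/R, the translational part is ½Mv² and the rotational part is ½I(v/R)² = ½kMv²; the total is ½(1+k)Mv².
The translational fraction is therefore 1/(1+k) = 1/1.667 ≈ 0.600.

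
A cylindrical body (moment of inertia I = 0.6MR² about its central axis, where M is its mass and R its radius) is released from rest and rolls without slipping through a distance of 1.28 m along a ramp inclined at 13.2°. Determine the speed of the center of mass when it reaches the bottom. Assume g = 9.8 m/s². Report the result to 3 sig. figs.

For this body I = 0.6MR², i.e. k = I/(MR²) = 0.6.
Rolling without slipping gives ω = v/R, so the total kinetic energy is ½Mv² + ½Iω² = ½(1+k)Mv² = (4/5)Mv².
The vertical drop is h = L sinθ = 1.28 × sin13.2° = 0.2923 m.
Energy conservation: Mgh = (4/5)Mv², so v = √(2gh/(1+k)) = √(2 × 9.8 × 0.2923 / 1.6) ≈ 1.89 m/s.

v ≈ 1.89 m/s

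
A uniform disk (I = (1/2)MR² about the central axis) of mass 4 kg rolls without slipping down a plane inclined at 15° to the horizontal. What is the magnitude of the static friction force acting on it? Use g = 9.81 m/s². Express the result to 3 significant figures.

The moment of inertia is (1/2)MR², giving k ≡ I/(MR²) = 0.5.
Newton's second law down the slope: Mg sinθ − f = Ma. The torque equation fR = Iα (with α = a/R) gives f = kMa.
Combining, a = g sinθ/(1+k) and f = kMa = kMg sinθ/(1+k).
f = 0.5 × 4 × 9.81 × sin15° / 1.5 ≈ 3.39 N.

f ≈ 3.39 N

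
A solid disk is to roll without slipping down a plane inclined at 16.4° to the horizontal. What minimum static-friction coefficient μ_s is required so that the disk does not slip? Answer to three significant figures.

For this body I = (1/2)MR², i.e. k = I/(MR²) = 0.5.
Translational: Mg sinθ − f = Ma. Rotational about the CM: fR = Iα = kMRa, so f = kMa.
These give a = g sinθ/(1+k) and the required friction f = kMg sinθ/(1+k).
The normal force is N = Mg cosθ, so μ_min = f/N = k tanθ/(1+k).
μ_min = 0.5 × tan16.4° / 1.5 ≈ 0.0981.

μ_min ≈ 0.0981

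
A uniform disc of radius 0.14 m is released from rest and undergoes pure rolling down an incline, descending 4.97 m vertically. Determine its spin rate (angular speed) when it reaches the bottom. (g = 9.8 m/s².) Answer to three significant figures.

The moment of inertia is (1/2)MR², giving k ≡ I/(MR²) = 0.5.
Rolling without slipping gives ω = v/R, so the total kinetic energy is ½Mv² + ½Iω² = ½(1+k)Mv² = (3/4)Mv².
Energy conservation Mgh = ½(1+k)Mv² gives v = √(2gh/(1+k)) = √(2 × 9.8 × 4.97 / 1.5) = 8.059 m/s.
Then ω = v/R = 8.059 / 0.14 ≈ 57.6 rad/s.

ω ≈ 57.6 rad/s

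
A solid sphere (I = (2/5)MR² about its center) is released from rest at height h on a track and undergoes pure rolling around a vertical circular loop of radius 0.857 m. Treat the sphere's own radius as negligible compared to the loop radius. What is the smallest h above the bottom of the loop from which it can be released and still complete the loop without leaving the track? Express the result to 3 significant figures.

h_min ≈ 2.31 m

With I = (2/5)MR², the ratio k = I/(MR²) is 0.4.
At the top of the loop, the minimum-contact condition is Mg = Mv_top²/r, so v_top² = gr.
With ω = v/R, the kinetic energy at speed v is ½(1+k)Mv² = (7/10)Mv².
Energy conservation from release (height h) to the top (height 2r): Mgh = Mg(2r) + (7/10)M·gr.
Thus h_min = 2r + (1+k)r/2 = r(2 + 1.4/2) = 0.857 × 2.7 ≈ 2.31 m.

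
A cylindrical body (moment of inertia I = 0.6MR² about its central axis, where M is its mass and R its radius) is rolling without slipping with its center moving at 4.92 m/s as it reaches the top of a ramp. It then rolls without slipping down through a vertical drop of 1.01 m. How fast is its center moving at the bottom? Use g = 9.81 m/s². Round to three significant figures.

Here I = 0.6MR², so the shape factor k = I/(MR²) = 0.6.
Since it rolls without slipping, ω = v/R and KE = ½Mv² + ½Iω² = ½(1+k)Mv² = (4/5)Mv².
Conserving energy between top and bottom: (4/5)Mv² = (4/5)Mv₀² + Mgh, hence v² = v₀² + 2gh/(1+k).
v = √(4.92² + 2×9.81×1.01/1.6) = √36.59 ≈ 6.05 m/s.

v ≈ 6.05 m/s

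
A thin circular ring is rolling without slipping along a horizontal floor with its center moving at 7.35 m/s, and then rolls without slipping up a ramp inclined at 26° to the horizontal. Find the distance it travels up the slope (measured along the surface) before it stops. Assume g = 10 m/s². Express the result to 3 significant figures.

Here I = MR², so the shape factor k = I/(MR²) = 1.
Pure rolling means v = ωR; then KE = ½Mv² + ½I(v/R)² = ½(1+k)Mv² = Mv².
Setting this equal to Mgh gives the vertical rise h = (1+k)v₀²/(2g) = 2×7.35²/(2×10) = 5.402 m.
Along the incline, d = h/sinθ = 5.402/sin26° ≈ 12.3 m.

d ≈ 12.3 m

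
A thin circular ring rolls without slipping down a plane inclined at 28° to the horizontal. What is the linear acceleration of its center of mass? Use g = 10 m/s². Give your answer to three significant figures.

a ≈ 2.35 m/s²

Here I = MR², so the shape factor k = I/(MR²) = 1.
Translational: Mg sinθ − f = Ma. Rotational about the CM: fR = Iα = kMRa, so f = kMa.
Eliminating f: Mg sinθ = (1+k)Ma, so a = g sinθ/(1+k) = 10 × sin28° / 2 ≈ 2.35 m/s².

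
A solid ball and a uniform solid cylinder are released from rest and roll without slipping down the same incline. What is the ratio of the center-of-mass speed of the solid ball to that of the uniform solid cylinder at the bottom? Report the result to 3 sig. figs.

v_ratio ≈ 1.04

Each satisfies Mgh = ½(1+k)Mv² with k = I/(MR²), so v ∝ 1/√(1+k).
For the solid ball k = 0.4; for the uniform solid cylinder k = 0.5.
v₁/v₂ = √((1+k₂)/(1+k₁)) = √(1.5/1.4) ≈ 1.04.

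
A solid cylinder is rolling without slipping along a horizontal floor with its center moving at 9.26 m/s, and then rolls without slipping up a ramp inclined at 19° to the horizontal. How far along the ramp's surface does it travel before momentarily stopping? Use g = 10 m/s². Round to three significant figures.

With I = (1/2)MR², the ratio k = I/(MR²) is 0.5.
Since it rolls without slipping, ω = v/R and KE = ½Mv² + ½Iω² = ½(1+k)Mv² = (3/4)Mv².
Setting this equal to Mgh gives the vertical rise h = (1+k)v₀²/(2g) = 1.5×9.26²/(2×10) = 6.431 m.
Along the incline, d = h/sinθ = 6.431/sin19° ≈ 19.8 m.

d ≈ 19.8 m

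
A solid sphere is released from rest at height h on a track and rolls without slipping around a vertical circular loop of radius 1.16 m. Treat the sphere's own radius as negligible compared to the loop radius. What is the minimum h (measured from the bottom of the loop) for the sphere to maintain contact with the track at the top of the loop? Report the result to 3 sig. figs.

h_min ≈ 3.13 m

Here I = (2/5)MR², so the shape factor k = I/(MR²) = 0.4.
At the top, contact is just lost when gravity alone supplies the centripetal force: Mg = Mv_top²/r, i.e. v_top² = gr.
With ω = v/R, the kinetic energy at speed v is ½(1+k)Mv² = (7/10)Mv².
Energy conservation from release (height h) to the top (height 2r): Mgh = Mg(2r) + (7/10)M·gr.
Thus h_min = 2r + (1+k)r/2 = r(2 + 1.4/2) = 1.16 × 2.7 ≈ 3.13 m.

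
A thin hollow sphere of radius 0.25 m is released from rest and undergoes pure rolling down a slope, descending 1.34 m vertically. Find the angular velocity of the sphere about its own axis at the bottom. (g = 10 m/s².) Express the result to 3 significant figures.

With I = (2/3)MR², the ratio k = I/(MR²) is 2/3.
Rolling without slipping gives ω = v/R, so the total kinetic energy is ½Mv² + ½Iω² = ½(1+k)Mv² = (5/6)Mv².
Energy conservation Mgh = ½(1+k)Mv² gives v = √(2gh/(1+k)) = √(2 × 10 × 1.34 / 1.667) = 4.01 m/s.
Then ω = v/R = 4.01 / 0.25 ≈ 16.0 rad/s.

ω ≈ 16.0 rad/s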